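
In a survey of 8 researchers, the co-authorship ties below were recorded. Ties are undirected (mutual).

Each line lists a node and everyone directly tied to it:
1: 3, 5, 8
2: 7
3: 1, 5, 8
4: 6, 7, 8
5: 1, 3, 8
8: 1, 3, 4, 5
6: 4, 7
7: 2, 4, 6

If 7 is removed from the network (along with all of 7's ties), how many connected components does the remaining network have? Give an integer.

Without 7, the remaining ties split the others into: {1, 3, 4, 5, 6, 8}; {2}.
That's 2 separate components.

2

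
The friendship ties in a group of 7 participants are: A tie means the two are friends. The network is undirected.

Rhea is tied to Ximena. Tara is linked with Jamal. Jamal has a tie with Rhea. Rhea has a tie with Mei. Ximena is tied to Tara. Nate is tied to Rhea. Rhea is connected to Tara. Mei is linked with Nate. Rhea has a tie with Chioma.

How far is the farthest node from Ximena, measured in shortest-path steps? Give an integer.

Distances from Ximena: Chioma:2, Jamal:2, Mei:2, Nate:2, Rhea:1, Tara:1.
The largest is 2 (to Jamal, Mei, Nate, and Chioma), so the eccentricity of Ximena is 2.

2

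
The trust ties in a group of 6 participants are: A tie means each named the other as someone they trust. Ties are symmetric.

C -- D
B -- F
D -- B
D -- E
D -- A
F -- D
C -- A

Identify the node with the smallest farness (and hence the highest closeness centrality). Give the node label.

Farness (sum of distances to all others) for each node — A:8, B:8, C:8, D:5, E:9, F:8.
The smallest farness is 5, for D, so D has the highest closeness.

D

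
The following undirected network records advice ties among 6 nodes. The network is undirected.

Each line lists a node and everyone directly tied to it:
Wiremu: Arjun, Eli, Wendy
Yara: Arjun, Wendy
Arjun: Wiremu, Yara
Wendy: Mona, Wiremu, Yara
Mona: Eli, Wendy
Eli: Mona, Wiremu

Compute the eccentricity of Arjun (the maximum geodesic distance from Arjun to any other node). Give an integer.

Distances from Arjun: Eli:2, Mona:3, Wendy:2, Wiremu:1, Yara:1.
The largest is 3 (to Mona), so the eccentricity of Arjun is 3.

3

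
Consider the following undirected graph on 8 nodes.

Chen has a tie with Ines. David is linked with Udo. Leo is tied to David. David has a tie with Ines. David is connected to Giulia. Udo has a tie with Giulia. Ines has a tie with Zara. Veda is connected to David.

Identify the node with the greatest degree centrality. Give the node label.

David

Degrees — Chen:1, David:5, Giulia:2, Ines:3, Leo:1, Udo:2, Veda:1, Zara:1.
The maximum is 5, attained only by David.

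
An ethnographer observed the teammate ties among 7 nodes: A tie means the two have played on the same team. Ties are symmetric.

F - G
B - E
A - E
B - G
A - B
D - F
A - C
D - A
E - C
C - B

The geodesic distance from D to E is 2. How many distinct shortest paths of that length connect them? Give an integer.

1

The shortest distance is 2, and the only length-2 path is D–A–E. So there is exactly 1 shortest path.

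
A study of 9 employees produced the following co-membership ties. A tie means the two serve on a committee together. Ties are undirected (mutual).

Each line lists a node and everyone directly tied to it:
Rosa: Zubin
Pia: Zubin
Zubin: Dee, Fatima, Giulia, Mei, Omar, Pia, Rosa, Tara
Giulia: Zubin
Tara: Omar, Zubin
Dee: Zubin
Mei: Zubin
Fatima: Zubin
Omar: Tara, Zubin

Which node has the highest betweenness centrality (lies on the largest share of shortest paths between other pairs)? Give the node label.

Unnormalized betweenness of each node: Dee:0, Fatima:0, Giulia:0, Mei:0, Omar:0, Pia:0, Rosa:0, Tara:0, Zubin:27.
Zubin has the largest value, 27, making it the main broker — the node through which the most shortest paths run.

Zubin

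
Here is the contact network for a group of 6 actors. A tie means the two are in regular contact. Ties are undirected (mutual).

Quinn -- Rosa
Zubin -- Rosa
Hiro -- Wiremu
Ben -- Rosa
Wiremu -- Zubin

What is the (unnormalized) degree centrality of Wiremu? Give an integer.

2

Wiremu is directly tied to Hiro and Zubin. That is 2 neighbors, so the degree of Wiremu is 2.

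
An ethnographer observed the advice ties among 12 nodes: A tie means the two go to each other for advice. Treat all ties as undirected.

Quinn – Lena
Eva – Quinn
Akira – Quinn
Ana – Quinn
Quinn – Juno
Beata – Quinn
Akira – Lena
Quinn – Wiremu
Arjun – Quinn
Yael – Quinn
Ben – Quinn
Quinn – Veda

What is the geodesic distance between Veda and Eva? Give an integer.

2

One shortest route is Veda – Quinn – Eva, which uses 2 edges, and Veda and Eva are not directly tied, so nothing shorter exists. So d(Veda,Eva) = 2.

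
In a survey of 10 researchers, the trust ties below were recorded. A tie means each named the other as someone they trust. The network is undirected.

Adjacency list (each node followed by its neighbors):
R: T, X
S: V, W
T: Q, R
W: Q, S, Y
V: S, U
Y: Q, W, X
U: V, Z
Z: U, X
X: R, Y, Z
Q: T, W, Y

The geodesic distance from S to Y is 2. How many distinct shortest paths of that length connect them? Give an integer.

1

The shortest distance is 2, and the only length-2 path is S–W–Y. So there is exactly 1 shortest path.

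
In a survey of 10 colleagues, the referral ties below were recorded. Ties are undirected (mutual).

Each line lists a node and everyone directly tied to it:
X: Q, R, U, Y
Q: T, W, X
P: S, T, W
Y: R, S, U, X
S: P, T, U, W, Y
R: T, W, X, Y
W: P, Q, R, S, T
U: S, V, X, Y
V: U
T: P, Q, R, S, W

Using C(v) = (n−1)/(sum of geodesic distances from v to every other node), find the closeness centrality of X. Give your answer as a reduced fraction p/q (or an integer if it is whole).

Distances from X: P:3, Q:1, R:1, S:2, T:2, U:1, V:2, W:2, Y:1. Sum = 15.
n = 10, so closeness = 9/15 = 3/5.

3/5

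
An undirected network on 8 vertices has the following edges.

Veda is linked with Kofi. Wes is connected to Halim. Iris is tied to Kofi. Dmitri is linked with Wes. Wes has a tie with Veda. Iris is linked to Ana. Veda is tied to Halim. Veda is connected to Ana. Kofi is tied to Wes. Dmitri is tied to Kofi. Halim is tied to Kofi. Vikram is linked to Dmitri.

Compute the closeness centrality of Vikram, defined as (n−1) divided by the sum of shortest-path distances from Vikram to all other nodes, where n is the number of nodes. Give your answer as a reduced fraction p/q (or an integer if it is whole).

7/18

Distances from Vikram: Ana:4, Dmitri:1, Halim:3, Iris:3, Kofi:2, Veda:3, Wes:2. Sum = 18.
n = 8, so closeness = 7/18.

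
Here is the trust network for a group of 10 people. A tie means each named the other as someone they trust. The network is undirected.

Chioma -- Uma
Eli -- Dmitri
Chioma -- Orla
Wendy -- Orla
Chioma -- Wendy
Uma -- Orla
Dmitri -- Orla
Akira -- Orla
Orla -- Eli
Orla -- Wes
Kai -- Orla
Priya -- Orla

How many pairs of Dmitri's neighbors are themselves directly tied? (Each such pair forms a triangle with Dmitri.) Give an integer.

Dmitri's neighbors: Eli and Orla.
Neighbor pairs that are themselves tied: Dmitri–Eli–Orla. Each forms one triangle with Dmitri, for 1 in total.

1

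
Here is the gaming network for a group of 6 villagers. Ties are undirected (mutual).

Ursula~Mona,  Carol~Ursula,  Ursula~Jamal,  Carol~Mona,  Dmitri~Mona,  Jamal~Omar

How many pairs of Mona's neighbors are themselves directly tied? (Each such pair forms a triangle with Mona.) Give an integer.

1

Mona's neighbors: Carol, Dmitri, and Ursula.
Neighbor pairs that are themselves tied: Mona–Carol–Ursula. Each forms one triangle with Mona, for 1 in total.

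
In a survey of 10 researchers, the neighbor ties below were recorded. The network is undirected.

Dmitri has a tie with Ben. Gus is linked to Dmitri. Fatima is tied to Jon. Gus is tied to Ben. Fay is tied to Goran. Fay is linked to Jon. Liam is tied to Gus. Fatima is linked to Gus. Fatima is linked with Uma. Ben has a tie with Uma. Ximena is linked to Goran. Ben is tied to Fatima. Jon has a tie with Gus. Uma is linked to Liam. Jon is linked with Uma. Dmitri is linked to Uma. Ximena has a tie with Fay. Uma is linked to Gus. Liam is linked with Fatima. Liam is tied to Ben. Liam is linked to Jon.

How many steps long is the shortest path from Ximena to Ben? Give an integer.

4

One shortest route is Ximena – Fay – Jon – Gus – Ben, which uses 4 edges, and at distance 3 from Ximena we only reach {Fatima, Gus, Liam, Uma}, which does not include Ben. So d(Ximena,Ben) = 4.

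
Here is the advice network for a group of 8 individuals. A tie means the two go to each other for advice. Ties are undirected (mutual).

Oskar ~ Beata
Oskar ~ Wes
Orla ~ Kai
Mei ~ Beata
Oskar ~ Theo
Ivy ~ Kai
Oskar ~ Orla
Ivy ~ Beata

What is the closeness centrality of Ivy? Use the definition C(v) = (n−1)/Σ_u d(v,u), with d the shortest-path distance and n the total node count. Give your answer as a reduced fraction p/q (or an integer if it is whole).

1/2

Distances from Ivy: Beata:1, Kai:1, Mei:2, Orla:2, Oskar:2, Theo:3, Wes:3. Sum = 14.
n = 8, so closeness = 7/14 = 1/2.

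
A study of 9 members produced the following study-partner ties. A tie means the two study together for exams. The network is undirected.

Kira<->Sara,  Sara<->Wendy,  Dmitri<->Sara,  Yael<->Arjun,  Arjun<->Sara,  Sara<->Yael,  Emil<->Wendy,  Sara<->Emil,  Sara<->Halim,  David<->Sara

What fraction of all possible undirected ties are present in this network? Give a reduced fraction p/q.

5/18

There are 10 edges and 9 nodes, so the maximum possible is C(9,2) = 36.
Density = 10/36 = 5/18.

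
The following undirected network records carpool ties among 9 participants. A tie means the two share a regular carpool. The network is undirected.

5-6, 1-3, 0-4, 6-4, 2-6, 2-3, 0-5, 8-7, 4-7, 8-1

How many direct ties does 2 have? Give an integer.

2

2 is directly tied to 3 and 6. That is 2 neighbors, so the degree of 2 is 2.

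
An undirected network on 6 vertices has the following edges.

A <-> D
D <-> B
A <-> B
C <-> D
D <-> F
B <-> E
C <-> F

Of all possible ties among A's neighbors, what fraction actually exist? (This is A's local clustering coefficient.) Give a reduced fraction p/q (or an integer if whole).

1

A's neighbors: B and D (k = 2).
Possible neighbor pairs: C(2,2) = 1. Edges among them: B–D → e = 1.
Clustering(A) = 1/1.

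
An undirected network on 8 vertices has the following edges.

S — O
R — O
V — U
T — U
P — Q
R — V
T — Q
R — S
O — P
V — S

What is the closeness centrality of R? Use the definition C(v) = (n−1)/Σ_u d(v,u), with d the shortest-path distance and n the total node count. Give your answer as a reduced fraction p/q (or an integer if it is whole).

7/13

Distances from R: O:1, P:2, Q:3, S:1, T:3, U:2, V:1. Sum = 13.
n = 8, so closeness = 7/13.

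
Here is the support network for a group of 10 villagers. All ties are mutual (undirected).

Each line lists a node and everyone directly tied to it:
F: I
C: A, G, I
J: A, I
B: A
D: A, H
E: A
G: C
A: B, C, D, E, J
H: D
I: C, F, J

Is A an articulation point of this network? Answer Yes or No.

Yes

Removing A leaves {C, F, G, I, and J} with no path to {D and H}, so the network splits into 4 components. A is a cut vertex.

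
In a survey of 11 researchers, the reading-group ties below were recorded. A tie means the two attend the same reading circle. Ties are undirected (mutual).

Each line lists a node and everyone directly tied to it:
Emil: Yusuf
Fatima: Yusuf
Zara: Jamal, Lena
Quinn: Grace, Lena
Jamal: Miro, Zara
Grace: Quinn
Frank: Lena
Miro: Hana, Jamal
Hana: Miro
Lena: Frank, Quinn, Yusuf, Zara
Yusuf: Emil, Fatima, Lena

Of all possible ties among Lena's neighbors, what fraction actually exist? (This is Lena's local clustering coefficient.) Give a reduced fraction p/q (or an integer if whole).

0

Lena's neighbors: Frank, Quinn, Yusuf, and Zara (k = 4).
Possible neighbor pairs: C(4,2) = 6. Edges among them: none → e = 0.
Clustering(Lena) = 0/6 = 0.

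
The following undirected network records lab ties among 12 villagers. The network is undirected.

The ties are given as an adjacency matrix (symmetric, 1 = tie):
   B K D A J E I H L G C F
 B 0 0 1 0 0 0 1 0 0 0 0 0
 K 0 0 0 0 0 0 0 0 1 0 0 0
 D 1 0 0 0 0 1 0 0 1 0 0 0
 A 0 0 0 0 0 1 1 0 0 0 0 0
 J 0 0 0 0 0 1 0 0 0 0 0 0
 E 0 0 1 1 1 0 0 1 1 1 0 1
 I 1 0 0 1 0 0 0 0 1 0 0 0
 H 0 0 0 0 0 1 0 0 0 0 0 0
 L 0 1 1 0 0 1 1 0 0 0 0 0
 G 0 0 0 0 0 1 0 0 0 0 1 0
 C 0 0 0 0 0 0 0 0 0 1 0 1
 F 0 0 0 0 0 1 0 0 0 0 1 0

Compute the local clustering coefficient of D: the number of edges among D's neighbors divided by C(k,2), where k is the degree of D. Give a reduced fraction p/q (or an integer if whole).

D's neighbors: B, E, and L (k = 3).
Possible neighbor pairs: C(3,2) = 3. Edges among them: E–L → e = 1.
Clustering(D) = 1/3.

1/3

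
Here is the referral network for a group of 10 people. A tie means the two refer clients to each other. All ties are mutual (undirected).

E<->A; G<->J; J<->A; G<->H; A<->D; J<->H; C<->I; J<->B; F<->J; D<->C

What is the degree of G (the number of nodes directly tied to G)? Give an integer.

2

G is directly tied to H and J. That is 2 neighbors, so the degree of G is 2.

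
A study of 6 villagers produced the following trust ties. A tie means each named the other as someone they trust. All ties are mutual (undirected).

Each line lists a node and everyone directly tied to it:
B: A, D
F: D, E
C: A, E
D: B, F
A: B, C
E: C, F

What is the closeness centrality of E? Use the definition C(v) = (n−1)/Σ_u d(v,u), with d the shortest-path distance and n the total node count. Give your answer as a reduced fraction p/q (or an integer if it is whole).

5/9

Distances from E: A:2, B:3, C:1, D:2, F:1. Sum = 9.
n = 6, so closeness = 5/9.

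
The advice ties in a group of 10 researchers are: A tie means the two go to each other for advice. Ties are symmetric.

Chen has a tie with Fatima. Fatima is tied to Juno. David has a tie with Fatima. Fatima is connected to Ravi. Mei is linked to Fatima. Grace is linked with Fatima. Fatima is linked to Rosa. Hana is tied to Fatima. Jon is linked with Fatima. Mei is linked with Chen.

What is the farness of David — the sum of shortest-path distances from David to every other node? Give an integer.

Distances from David: Chen:2, Fatima:1, Grace:2, Hana:2, Jon:2, Juno:2, Mei:2, Ravi:2, Rosa:2.
Sum = 2 + 1 + 2 + 2 + 2 + 2 + 2 + 2 + 2 = 17.

17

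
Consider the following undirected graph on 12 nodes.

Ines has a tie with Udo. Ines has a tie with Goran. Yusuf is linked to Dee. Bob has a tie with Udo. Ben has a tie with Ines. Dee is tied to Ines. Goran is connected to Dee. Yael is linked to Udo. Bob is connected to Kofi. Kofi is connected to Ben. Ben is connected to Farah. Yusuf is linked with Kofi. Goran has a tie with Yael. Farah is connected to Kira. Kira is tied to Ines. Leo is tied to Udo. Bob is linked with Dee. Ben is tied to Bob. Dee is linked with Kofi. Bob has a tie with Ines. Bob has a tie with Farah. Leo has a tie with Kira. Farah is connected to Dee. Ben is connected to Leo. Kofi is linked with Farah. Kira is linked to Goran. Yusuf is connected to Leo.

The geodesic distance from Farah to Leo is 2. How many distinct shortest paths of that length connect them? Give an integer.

2

The shortest distance is 2. The length-2 paths are: Farah–Kira–Leo; Farah–Ben–Leo.
That gives 2 distinct shortest paths.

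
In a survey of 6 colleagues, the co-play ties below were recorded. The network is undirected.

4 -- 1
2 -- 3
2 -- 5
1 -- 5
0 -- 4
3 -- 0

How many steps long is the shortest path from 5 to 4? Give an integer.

2

One shortest route is 5 – 1 – 4, which uses 2 edges, and 5 and 4 are not directly tied, so nothing shorter exists. So d(5,4) = 2.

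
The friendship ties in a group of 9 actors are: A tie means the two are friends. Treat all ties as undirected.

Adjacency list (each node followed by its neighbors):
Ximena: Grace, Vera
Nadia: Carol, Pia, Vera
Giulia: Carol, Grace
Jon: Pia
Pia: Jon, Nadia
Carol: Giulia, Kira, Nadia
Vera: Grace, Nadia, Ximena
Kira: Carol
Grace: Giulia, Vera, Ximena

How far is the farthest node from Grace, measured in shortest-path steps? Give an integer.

Distances from Grace: Carol:2, Giulia:1, Jon:4, Kira:3, Nadia:2, Pia:3, Vera:1, Ximena:1.
The largest is 4 (to Jon), so the eccentricity of Grace is 4.

4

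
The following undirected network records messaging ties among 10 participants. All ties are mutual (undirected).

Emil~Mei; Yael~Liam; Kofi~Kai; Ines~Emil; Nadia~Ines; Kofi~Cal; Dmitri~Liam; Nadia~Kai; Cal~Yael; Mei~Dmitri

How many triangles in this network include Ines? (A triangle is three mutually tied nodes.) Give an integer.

Ines's neighbors are Emil and Nadia, but none of them are tied to each other, so no triangle contains Ines.

0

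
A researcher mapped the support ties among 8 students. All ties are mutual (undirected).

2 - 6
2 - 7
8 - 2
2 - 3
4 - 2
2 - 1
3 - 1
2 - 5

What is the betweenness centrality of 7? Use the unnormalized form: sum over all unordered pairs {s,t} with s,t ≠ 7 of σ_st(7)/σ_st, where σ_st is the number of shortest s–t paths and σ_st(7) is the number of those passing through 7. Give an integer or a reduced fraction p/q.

No shortest path between any pair of other nodes passes through 7.
Summing the contributions gives betweenness(7) = 0.

0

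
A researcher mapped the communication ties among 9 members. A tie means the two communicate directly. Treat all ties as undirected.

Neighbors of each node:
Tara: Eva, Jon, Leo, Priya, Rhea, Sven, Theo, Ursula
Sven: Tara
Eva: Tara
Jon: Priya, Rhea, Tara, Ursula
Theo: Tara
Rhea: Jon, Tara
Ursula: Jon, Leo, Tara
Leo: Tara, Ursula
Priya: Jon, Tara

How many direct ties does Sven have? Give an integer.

Sven is directly tied to Tara. That is 1 neighbor, so the degree of Sven is 1.

1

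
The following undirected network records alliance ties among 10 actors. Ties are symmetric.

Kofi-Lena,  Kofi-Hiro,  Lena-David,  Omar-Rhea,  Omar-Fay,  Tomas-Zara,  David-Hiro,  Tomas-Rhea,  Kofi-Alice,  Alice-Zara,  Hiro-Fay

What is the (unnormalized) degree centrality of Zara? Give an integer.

2

Zara is directly tied to Alice and Tomas. That is 2 neighbors, so the degree of Zara is 2.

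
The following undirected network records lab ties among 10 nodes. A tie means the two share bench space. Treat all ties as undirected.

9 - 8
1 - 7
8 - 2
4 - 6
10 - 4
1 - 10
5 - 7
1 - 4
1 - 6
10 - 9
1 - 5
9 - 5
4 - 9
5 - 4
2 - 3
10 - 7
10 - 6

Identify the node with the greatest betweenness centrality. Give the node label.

Unnormalized betweenness of each node: 1:19/12, 2:8, 3:0, 4:49/12, 5:11/3, 6:0, 7:1/4, 8:14, 9:73/4, 10:37/6.
9 has the largest value, 73/4, making it the main broker — the node through which the most shortest paths run.

9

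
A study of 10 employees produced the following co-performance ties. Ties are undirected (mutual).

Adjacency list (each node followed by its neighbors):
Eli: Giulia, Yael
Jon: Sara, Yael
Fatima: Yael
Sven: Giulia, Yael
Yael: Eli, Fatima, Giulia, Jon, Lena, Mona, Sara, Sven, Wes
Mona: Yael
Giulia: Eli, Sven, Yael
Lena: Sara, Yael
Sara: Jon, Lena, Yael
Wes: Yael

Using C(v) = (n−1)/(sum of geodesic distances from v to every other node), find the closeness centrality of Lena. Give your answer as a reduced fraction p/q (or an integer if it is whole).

9/16

Distances from Lena: Eli:2, Fatima:2, Giulia:2, Jon:2, Mona:2, Sara:1, Sven:2, Wes:2, Yael:1. Sum = 16.
n = 10, so closeness = 9/16.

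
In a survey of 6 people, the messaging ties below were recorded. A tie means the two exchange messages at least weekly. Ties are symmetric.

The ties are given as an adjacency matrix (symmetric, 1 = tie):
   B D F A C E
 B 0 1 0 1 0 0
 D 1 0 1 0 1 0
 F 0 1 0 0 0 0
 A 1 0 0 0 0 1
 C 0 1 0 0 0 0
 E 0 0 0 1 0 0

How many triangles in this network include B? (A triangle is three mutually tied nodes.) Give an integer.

0

B's neighbors are A and D, but none of them are tied to each other, so no triangle contains B.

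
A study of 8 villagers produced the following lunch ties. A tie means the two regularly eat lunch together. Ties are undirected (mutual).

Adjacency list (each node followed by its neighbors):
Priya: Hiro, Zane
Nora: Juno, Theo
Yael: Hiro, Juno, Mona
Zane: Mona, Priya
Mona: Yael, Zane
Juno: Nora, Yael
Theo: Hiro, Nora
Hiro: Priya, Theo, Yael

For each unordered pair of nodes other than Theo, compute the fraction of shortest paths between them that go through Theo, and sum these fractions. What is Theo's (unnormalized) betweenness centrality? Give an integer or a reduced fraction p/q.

5/2

Pairs whose geodesics pass through Theo — Hiro–Nora: 1; Priya–Nora: 1; Zane–Nora: 1/2.
All other pairs contribute 0.
Summing the contributions gives betweenness(Theo) = 5/2.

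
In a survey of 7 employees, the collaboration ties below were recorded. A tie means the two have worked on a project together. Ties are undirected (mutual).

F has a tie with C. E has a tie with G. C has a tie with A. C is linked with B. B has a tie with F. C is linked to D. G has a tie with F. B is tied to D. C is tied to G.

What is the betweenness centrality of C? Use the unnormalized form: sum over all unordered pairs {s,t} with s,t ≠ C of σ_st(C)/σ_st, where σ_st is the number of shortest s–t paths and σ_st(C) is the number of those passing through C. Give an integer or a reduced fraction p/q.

Pairs whose geodesics pass through C — B–G: 1/2; B–E: 1/2; B–A: 1; D–G: 1; D–E: 1; D–A: 1; D–F: 1/2; G–A: 1; E–A: 1; A–F: 1.
All other pairs contribute 0.
Summing the contributions gives betweenness(C) = 17/2.

17/2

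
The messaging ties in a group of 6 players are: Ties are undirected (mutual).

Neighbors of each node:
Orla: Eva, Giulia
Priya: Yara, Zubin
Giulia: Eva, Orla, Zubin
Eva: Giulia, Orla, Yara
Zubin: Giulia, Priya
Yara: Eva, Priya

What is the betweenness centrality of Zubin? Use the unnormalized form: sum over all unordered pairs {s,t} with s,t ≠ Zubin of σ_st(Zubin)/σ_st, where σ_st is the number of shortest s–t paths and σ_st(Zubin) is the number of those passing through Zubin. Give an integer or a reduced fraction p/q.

Pairs whose geodesics pass through Zubin — Priya–Giulia: 1; Priya–Orla: 1/2.
All other pairs contribute 0.
Summing the contributions gives betweenness(Zubin) = 3/2.

3/2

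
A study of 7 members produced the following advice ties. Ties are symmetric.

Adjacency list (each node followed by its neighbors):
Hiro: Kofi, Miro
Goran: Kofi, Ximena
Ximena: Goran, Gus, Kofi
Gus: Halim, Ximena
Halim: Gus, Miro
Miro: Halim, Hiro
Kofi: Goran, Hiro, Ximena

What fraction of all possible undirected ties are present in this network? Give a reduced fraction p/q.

8/21

There are 8 edges and 7 nodes, so the maximum possible is C(7,2) = 21.
Density = 8/21.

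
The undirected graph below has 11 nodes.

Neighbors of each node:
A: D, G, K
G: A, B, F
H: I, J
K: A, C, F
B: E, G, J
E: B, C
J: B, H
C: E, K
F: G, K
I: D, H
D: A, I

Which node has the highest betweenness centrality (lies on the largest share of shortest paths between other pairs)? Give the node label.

Unnormalized betweenness of each node: A:25/2, B:83/6, C:19/6, D:7, E:4, F:3/2, G:31/3, H:4, I:4, J:7, K:23/3.
B has the largest value, 83/6, making it the main broker — the node through which the most shortest paths run.

B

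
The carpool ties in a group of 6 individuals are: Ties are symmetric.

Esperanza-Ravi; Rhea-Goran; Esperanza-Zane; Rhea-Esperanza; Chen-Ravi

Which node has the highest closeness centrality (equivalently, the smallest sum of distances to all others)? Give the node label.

Farness (sum of distances to all others) for each node — Chen:13, Esperanza:7, Goran:13, Ravi:9, Rhea:9, Zane:11.
The smallest farness is 7, for Esperanza, so Esperanza has the highest closeness.

Esperanza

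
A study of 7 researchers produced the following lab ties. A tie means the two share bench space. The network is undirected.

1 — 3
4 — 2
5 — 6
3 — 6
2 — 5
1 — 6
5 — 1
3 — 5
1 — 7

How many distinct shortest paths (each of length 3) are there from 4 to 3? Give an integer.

The shortest distance is 3, and the only length-3 path is 4–2–5–3. So there is exactly 1 shortest path.

1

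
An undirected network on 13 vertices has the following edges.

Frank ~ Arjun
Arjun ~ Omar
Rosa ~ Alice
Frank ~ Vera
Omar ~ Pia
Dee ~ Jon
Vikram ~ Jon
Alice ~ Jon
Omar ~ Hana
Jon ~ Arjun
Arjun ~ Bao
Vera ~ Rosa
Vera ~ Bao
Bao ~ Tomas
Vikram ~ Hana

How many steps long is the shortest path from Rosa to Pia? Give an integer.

One shortest route is Rosa – Vera – Bao – Arjun – Omar – Pia, which uses 5 edges, and at distance 4 from Rosa we only reach {Hana, Omar}, which does not include Pia. So d(Rosa,Pia) = 5.

5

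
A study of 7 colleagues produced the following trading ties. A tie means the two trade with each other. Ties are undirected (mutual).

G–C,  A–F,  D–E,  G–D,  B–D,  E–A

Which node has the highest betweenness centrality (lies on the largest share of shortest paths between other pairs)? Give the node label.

Unnormalized betweenness of each node: A:5, B:0, C:0, D:11, E:8, F:0, G:5.
D has the largest value, 11, making it the main broker — the node through which the most shortest paths run.

D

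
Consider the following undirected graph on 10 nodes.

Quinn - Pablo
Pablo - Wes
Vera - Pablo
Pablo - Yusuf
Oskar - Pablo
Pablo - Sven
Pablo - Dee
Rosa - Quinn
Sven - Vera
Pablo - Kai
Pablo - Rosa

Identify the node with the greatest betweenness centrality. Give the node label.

Unnormalized betweenness of each node: Dee:0, Kai:0, Oskar:0, Pablo:34, Quinn:0, Rosa:0, Sven:0, Vera:0, Wes:0, Yusuf:0.
Pablo has the largest value, 34, making it the main broker — the node through which the most shortest paths run.

Pablo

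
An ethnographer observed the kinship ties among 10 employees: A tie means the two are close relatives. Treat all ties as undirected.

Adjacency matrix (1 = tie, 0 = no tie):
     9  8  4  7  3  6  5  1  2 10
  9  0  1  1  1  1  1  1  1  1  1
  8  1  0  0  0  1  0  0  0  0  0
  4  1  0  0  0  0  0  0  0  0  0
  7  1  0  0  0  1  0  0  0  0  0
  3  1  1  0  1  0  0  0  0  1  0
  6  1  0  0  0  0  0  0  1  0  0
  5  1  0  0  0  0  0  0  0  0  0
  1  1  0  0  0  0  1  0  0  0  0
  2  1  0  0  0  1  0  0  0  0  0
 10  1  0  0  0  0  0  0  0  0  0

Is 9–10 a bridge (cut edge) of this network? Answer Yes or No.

Yes

Without the 9–10 edge there is no alternate route between 9 and 10, so the network disconnects. It is a bridge.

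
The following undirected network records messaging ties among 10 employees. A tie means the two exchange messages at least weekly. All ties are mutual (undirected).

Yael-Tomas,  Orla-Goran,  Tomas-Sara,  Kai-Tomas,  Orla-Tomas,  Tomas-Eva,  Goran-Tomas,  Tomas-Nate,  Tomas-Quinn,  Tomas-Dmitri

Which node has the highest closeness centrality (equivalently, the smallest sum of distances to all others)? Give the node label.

Tomas

Farness (sum of distances to all others) for each node — Dmitri:17, Eva:17, Goran:16, Kai:17, Nate:17, Orla:16, Quinn:17, Sara:17, Tomas:9, Yael:17.
The smallest farness is 9, for Tomas, so Tomas has the highest closeness.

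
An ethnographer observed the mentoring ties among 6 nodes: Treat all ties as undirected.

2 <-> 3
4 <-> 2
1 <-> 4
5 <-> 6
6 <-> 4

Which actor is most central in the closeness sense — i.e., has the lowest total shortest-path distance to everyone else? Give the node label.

Farness (sum of distances to all others) for each node — 1:11, 2:9, 3:13, 4:7, 5:13, 6:9.
The smallest farness is 7, for 4, so 4 has the highest closeness.

4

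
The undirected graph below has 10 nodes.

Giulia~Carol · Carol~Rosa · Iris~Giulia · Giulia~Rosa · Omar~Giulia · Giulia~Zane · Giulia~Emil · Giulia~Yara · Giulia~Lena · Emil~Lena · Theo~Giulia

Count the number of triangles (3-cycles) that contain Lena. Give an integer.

1

Lena's neighbors: Emil and Giulia.
Neighbor pairs that are themselves tied: Lena–Emil–Giulia. Each forms one triangle with Lena, for 1 in total.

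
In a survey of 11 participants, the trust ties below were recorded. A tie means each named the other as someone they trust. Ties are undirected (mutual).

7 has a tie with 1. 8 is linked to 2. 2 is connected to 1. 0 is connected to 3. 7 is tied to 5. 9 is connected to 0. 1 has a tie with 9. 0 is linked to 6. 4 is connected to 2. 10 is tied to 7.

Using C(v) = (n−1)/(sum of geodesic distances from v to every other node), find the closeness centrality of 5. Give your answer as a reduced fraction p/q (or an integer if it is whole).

Distances from 5: 0:4, 1:2, 2:3, 3:5, 4:4, 6:5, 7:1, 8:4, 9:3, 10:2. Sum = 33.
n = 11, so closeness = 10/33.

10/33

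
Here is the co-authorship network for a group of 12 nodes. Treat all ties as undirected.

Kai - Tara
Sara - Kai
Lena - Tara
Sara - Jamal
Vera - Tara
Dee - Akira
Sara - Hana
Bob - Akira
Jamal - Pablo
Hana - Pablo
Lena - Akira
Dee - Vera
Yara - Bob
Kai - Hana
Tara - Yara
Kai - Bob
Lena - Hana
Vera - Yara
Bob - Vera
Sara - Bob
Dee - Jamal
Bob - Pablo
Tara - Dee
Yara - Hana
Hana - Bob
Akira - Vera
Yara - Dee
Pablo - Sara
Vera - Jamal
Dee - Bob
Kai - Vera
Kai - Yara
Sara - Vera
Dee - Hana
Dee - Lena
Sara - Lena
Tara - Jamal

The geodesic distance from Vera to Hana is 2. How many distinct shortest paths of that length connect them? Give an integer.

5

The shortest distance is 2. The length-2 paths are: Vera–Yara–Hana; Vera–Kai–Hana; Vera–Dee–Hana; Vera–Bob–Hana; Vera–Sara–Hana.
That gives 5 distinct shortest paths.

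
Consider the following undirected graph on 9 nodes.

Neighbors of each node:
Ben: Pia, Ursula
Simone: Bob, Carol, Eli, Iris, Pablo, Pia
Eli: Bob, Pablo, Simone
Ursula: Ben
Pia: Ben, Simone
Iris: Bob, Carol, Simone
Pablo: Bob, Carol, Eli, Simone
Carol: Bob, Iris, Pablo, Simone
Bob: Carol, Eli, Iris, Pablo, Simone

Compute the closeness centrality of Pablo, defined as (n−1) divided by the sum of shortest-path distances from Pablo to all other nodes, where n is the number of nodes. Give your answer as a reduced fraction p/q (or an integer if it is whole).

Distances from Pablo: Ben:3, Bob:1, Carol:1, Eli:1, Iris:2, Pia:2, Simone:1, Ursula:4. Sum = 15.
n = 9, so closeness = 8/15.

8/15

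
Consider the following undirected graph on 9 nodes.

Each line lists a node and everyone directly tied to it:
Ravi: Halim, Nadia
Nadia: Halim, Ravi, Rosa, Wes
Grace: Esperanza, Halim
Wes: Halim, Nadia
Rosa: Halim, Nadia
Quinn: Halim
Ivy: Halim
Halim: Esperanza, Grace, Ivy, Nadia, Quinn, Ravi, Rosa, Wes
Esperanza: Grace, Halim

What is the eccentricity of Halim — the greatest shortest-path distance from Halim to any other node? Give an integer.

Distances from Halim: Esperanza:1, Grace:1, Ivy:1, Nadia:1, Quinn:1, Ravi:1, Rosa:1, Wes:1.
The largest is 1 (to Ivy, Nadia, Grace, Rosa, Quinn, Ravi, Esperanza, and Wes), so the eccentricity of Halim is 1.

1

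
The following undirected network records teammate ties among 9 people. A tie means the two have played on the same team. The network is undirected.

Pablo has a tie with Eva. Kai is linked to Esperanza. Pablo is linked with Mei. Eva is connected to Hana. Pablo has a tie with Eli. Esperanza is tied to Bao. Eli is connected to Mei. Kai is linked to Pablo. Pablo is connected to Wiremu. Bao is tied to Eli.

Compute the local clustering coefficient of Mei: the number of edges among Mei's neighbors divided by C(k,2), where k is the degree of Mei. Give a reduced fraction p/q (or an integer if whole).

1

Mei's neighbors: Eli and Pablo (k = 2).
Possible neighbor pairs: C(2,2) = 1. Edges among them: Eli–Pablo → e = 1.
Clustering(Mei) = 1/1.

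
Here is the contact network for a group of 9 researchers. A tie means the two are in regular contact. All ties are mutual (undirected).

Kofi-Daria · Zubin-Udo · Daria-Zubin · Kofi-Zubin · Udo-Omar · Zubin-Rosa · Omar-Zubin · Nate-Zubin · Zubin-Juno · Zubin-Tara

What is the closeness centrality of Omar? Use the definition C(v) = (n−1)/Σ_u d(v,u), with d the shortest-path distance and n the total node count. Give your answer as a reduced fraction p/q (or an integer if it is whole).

4/7

Distances from Omar: Daria:2, Juno:2, Kofi:2, Nate:2, Rosa:2, Tara:2, Udo:1, Zubin:1. Sum = 14.
n = 9, so closeness = 8/14 = 4/7.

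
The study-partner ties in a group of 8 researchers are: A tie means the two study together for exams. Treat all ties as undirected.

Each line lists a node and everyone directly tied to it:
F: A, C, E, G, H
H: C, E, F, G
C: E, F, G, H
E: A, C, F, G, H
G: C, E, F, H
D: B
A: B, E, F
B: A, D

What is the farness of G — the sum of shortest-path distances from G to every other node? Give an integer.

Distances from G: A:2, B:3, C:1, D:4, E:1, F:1, H:1.
Sum = 2 + 3 + 1 + 4 + 1 + 1 + 1 = 13.

13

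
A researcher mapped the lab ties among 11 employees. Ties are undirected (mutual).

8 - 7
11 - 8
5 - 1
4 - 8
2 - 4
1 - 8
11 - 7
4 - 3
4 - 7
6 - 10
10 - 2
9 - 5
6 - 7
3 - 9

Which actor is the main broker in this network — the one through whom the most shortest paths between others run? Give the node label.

Unnormalized betweenness of each node: 1:13/2, 2:14/3, 3:15/2, 4:55/3, 5:7/3, 6:10/3, 7:67/6, 8:40/3, 9:17/6, 10:1, 11:0.
4 has the largest value, 55/3, making it the main broker — the node through which the most shortest paths run.

4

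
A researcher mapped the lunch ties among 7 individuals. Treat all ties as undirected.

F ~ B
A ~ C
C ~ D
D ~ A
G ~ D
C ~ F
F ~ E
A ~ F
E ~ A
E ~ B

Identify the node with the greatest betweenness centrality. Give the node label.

D

Unnormalized betweenness of each node: A:29/6, B:0, C:5/3, D:5, E:7/6, F:10/3, G:0.
D has the largest value, 5, making it the main broker — the node through which the most shortest paths run.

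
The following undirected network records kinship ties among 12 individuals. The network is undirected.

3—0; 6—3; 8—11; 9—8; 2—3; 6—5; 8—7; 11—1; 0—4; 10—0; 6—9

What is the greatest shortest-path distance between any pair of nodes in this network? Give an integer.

7

Eccentricity of each node (its greatest distance to any other): 0:6, 1:7, 2:6, 3:5, 4:7, 5:5, 6:4, 7:6, 8:5, 9:4, 10:7, 11:6.
The maximum eccentricity is 7, realized for instance by the pair 4–1 via 4 – 0 – 3 – 6 – 9 – 8 – 11 – 1. So the diameter is 7.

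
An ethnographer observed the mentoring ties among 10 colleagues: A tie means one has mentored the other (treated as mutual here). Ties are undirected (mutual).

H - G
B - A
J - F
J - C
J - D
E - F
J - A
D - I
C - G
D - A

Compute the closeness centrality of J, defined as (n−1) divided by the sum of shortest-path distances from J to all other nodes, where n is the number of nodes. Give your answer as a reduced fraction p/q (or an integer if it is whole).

Distances from J: A:1, B:2, C:1, D:1, E:2, F:1, G:2, H:3, I:2. Sum = 15.
n = 10, so closeness = 9/15 = 3/5.

3/5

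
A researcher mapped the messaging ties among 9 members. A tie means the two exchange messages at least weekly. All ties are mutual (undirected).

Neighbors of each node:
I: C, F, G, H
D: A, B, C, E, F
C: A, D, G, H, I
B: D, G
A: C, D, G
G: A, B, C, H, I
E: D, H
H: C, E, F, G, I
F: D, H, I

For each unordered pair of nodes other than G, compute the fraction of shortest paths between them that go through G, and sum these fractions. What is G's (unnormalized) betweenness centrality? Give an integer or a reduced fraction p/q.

Pairs whose geodesics pass through G — C–B: 1/2; I–A: 1/2; I–B: 1; A–B: 1/2; A–H: 1/2; B–H: 1.
All other pairs contribute 0.
Summing the contributions gives betweenness(G) = 4.

4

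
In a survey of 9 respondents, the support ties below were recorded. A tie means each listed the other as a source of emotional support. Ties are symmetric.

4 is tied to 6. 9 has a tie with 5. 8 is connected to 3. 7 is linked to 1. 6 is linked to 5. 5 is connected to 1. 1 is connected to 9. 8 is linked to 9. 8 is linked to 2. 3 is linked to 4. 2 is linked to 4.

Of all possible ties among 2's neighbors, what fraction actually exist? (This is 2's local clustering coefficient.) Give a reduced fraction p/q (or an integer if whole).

2's neighbors: 4 and 8 (k = 2).
Possible neighbor pairs: C(2,2) = 1. Edges among them: none → e = 0.
Clustering(2) = 0/1.

0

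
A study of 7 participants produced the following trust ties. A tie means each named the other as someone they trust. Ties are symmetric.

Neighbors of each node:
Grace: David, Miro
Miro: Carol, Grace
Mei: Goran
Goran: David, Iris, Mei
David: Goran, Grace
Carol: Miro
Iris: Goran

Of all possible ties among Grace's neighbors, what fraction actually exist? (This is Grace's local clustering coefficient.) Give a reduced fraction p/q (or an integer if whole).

Grace's neighbors: David and Miro (k = 2).
Possible neighbor pairs: C(2,2) = 1. Edges among them: none → e = 0.
Clustering(Grace) = 0/1.

0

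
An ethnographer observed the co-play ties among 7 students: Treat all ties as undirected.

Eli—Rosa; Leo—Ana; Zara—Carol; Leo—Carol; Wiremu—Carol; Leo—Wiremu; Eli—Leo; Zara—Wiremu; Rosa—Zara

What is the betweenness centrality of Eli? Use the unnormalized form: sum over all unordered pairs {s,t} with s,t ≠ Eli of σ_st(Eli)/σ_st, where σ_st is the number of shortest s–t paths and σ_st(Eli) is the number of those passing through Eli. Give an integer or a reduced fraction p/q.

2

Pairs whose geodesics pass through Eli — Rosa–Leo: 1; Rosa–Ana: 1.
All other pairs contribute 0.
Summing the contributions gives betweenness(Eli) = 2.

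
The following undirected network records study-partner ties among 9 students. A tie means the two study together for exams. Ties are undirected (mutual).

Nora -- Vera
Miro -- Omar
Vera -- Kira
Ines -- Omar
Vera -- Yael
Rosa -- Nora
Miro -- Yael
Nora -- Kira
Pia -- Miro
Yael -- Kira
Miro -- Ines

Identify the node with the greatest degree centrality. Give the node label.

Degrees — Ines:2, Kira:3, Miro:4, Nora:3, Omar:2, Pia:1, Rosa:1, Vera:3, Yael:3.
The maximum is 4, attained only by Miro.

Miro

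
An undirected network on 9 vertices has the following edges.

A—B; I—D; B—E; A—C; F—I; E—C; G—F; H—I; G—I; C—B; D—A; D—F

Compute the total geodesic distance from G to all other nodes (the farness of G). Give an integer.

Distances from G: A:3, B:4, C:4, D:2, E:5, F:1, H:2, I:1.
Sum = 3 + 4 + 4 + 2 + 5 + 1 + 2 + 1 = 22.

22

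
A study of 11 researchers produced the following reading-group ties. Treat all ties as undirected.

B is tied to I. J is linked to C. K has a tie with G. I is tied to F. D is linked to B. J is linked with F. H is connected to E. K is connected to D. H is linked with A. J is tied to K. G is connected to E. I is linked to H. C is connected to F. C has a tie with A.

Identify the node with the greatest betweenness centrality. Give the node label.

Unnormalized betweenness of each node: A:5/2, B:7/2, C:4, D:3, E:4, F:9/2, G:4, H:19/2, I:10, J:15/2, K:21/2.
K has the largest value, 21/2, making it the main broker — the node through which the most shortest paths run.

K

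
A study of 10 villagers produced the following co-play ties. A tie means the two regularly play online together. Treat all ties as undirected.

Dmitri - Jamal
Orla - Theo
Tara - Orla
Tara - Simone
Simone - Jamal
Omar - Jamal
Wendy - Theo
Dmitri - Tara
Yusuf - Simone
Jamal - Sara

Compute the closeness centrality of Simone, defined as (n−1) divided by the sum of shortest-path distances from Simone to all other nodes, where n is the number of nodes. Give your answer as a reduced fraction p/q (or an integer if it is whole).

Distances from Simone: Dmitri:2, Jamal:1, Omar:2, Orla:2, Sara:2, Tara:1, Theo:3, Wendy:4, Yusuf:1. Sum = 18.
n = 10, so closeness = 9/18 = 1/2.

1/2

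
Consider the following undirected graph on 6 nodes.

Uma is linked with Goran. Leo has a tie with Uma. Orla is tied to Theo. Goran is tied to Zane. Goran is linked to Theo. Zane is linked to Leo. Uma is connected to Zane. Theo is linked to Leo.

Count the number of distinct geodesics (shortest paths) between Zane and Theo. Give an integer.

2

The shortest distance is 2. The length-2 paths are: Zane–Leo–Theo; Zane–Goran–Theo.
That gives 2 distinct shortest paths.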